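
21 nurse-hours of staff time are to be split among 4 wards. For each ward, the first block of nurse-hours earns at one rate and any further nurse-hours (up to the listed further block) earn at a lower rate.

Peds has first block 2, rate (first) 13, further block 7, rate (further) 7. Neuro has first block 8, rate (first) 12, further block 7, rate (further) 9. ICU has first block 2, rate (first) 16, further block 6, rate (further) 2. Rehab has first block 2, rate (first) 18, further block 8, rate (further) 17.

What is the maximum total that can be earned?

Treat each block as its own option and order by rate: Rehab/first 18 > Rehab/second 17 > ICU/first 16 > Peds/first 13 > Neuro/first 12 > Neuro/second 9 > Peds/second 7 > ICU/second 2.
Rehab first at 18: fill all 2 ; 19 left.
Rehab second at 17: fill all 8 ; 11 left.
Fill ICU first block (2 at 16) ; 9 left.
Fill Peds first block (2 at 13) ; 7 left.
Neuro first at 12: only 7 left, fill 7.
Total = 18×2 + 17×8 + 16×2 + 13×2 + 12×7 = 314.

314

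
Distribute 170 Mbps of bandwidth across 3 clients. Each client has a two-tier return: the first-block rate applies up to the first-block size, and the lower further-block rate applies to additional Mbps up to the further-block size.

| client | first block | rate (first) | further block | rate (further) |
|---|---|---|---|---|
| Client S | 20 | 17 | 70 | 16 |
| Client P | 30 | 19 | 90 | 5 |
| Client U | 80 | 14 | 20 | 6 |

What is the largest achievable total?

Rank every tier by rate: Client P/tier1 19 > Client S/tier1 17 > Client S/tier2 16 > Client U/tier1 14 > Client U/tier2 6 > Client P/tier2 5.
Client P/tier1 (19): +30 ; 140 left.
Client S/tier1 (17): +20 ; 120 left.
Client S tier2 at 16: fill all 70 ; 50 left.
Client U tier1 at 14: only 50 left, fill 50.
Total = 19×30 + 17×20 + 16×70 + 14×50 = 2730.

2730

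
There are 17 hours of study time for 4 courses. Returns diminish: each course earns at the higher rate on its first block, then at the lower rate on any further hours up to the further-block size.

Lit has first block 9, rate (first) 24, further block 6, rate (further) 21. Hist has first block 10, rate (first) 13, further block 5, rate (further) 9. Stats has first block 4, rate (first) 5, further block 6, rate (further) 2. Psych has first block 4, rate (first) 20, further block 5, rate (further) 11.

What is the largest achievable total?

382

Treat each block as its own option and order by rate: Lit/tier1 24 > Lit/tier2 21 > Psych/tier1 20 > Hist/tier1 13 > Psych/tier2 11 > Hist/tier2 9 > Stats/tier1 5 > Stats/tier2 2.
Fill Lit tier1 block (9 at 24) → 8 left.
Lit/tier2 (21): +6 → 2 left.
Psych/tier1: +2 of 4 at 20; pool empty.
Total = 24×9 + 21×6 + 20×2 = 382.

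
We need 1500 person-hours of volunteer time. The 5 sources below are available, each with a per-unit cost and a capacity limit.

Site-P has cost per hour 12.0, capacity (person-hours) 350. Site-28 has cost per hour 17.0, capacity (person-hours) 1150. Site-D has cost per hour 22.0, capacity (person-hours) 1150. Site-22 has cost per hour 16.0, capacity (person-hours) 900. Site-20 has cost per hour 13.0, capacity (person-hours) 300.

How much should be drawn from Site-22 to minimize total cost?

Use sources in increasing cost order.
Site-P at 12.0: take all 350 person-hours ; 1150 still needed.
Take 300 from Site-20 at 13.0 ; need 850 more.
Site-22 (16.0): take the remaining 850 ; done.
Site-28, Site-D: unused.

850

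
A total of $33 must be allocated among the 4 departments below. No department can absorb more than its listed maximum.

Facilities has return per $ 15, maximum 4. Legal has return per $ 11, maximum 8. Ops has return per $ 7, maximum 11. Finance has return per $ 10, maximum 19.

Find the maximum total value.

Order the departments by return per $: Facilities 15 > Legal 11 > Finance 10 > Ops 7.
Facilities: +4 to 4 (cap) ; 29 left.
Legal: +8 to 8 (cap) ; 21 left.
Finance: +19 to 19 (cap) ; 2 left.
Ops: +2 (room for 11) → 2. Pool exhausted.
Total = 15×4 + 11×8 + 7×2 + 10×19 = 352.

352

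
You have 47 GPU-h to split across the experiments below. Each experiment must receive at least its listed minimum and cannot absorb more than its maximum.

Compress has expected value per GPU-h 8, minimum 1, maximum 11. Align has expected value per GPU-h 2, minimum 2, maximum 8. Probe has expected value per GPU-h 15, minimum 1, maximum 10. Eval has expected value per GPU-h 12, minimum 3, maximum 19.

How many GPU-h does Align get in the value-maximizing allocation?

Meeting every minimum uses 1+2+1+3 = 7 GPU-h, leaving 40.
Order the experiments by expected value per GPU-h: Probe 15 > Eval 12 > Compress 8 > Align 2.
Probe: +9 to 10 (cap) — 31 left.
Eval takes 16 more to reach its cap of 19 — 15 left.
Compress takes 10 more to reach its cap of 11 — 5 left.
Align: +5 (room for 6) → 7. Pool exhausted.

7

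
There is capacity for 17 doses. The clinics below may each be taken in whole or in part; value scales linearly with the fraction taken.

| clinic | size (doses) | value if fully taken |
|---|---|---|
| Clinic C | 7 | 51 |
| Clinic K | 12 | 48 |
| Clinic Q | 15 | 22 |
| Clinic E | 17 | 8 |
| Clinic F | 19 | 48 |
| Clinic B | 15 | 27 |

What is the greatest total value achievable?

91

Best value per unit of size first: Clinic C 51/7≈7.29, Clinic K 48/12≈4, Clinic F 48/19≈2.53, Clinic B 27/15≈1.8, Clinic Q 22/15≈1.47, Clinic E 8/17≈0.471.
Clinic C: take in full, 7 doses for value 51 ; 10 left.
Only 10 doses remain; take 10/12 of Clinic K for value 48×10/12 = 40.
Total value = 91.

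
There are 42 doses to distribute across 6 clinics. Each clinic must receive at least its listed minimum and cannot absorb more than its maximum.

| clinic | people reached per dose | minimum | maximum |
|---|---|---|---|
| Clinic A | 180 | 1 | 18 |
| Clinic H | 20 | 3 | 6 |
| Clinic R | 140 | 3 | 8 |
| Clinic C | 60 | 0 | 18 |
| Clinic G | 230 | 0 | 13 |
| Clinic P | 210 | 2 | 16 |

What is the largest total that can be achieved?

8090

Meeting every minimum uses 1+3+3+0+0+2 = 9 doses, leaving 33.
Order the clinics by people reached per dose: Clinic G 230 > Clinic P 210 > Clinic A 180 > Clinic R 140 > Clinic C 60 > Clinic H 20.
Clinic G takes 13 more to reach its cap of 13 ; 20 left.
Clinic P: +14 to 16 (cap) ; 6 left.
Clinic A: +6 (room for 17) → 7. Pool exhausted.
Total = 180×7 + 20×3 + 140×3 + 230×13 + 210×16 = 8090.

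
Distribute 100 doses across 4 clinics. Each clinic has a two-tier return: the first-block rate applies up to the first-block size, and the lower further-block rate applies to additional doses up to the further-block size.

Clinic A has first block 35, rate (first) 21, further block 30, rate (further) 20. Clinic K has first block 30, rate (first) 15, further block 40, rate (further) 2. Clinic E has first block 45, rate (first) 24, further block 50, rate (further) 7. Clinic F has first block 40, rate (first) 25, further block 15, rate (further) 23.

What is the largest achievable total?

2425

Order all 8 blocks by rate: Clinic F/tier1 25 > Clinic E/tier1 24 > Clinic F/tier2 23 > Clinic A/tier1 21 > Clinic A/tier2 20 > Clinic K/tier1 15 > Clinic E/tier2 7 > Clinic K/tier2 2.
Clinic F/tier1 (25): +40 ; 60 left.
Fill Clinic E tier1 block (45 at 24) ; 15 left.
Fill Clinic F tier2 block (15 at 23) ; 0 left.
Total = 25×40 + 24×45 + 23×15 = 2425.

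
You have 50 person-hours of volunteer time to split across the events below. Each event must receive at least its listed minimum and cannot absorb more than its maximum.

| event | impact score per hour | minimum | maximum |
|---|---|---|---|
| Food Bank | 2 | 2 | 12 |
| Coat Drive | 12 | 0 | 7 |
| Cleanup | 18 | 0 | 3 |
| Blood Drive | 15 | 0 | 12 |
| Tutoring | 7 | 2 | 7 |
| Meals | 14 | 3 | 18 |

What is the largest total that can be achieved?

Meeting every minimum uses 2+0+0+0+2+3 = 7 person-hours, leaving 43.
Order the events by impact score per hour: Cleanup 18 > Blood Drive 15 > Meals 14 > Coat Drive 12 > Tutoring 7 > Food Bank 2.
Cleanup takes 3 more to reach its cap of 3 → 40 left.
Give Blood Drive 12 more to hit its cap of 12 → 28 left.
Give Meals 15 more to hit its cap of 18 → 13 left.
Give Coat Drive 7 more to hit its cap of 7 → 6 left.
Give Tutoring 5 more to hit its cap of 7 → 1 left.
Food Bank: +1 (room for 10) → 3. Pool exhausted.
Total = 2×3 + 12×7 + 18×3 + 15×12 + 7×7 + 14×18 = 625.

625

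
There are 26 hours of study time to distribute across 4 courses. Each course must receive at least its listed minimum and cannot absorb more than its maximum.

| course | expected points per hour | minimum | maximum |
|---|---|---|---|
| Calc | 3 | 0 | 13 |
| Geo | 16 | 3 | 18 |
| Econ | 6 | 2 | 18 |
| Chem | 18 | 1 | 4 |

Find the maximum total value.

Meeting every minimum uses 0+3+2+1 = 6 hours, leaving 20.
Rank by expected points per hour: Chem 18 > Geo 16 > Econ 6 > Calc 3.
Chem: +3 to 4 (cap) → 17 left.
Geo: +15 to 18 (cap) → 2 left.
Econ has room for 16 more but only 2 remain, so it gets 4.
Total = 16×18 + 6×4 + 18×4 = 384.

384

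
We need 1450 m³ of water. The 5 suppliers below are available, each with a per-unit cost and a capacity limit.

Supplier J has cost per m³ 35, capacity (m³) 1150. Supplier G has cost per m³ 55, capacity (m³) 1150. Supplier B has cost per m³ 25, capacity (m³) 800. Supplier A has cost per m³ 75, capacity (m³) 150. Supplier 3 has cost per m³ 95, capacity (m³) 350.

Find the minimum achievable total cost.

42750

Fill from the cheapest supplier first.
Supplier B (25): use full 800 → 650 m³ to go.
Take 650 from Supplier J at 35 to finish.
Supplier G, Supplier A, Supplier 3: unused.
Cost = 800×25 + 650×35 = 42750.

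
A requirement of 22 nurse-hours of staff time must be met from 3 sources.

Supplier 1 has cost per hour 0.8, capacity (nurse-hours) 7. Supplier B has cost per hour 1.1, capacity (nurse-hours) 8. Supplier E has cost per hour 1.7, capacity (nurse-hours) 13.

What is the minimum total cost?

Use sources in increasing cost order.
Take 7 from Supplier 1 at 0.8 — need 15 more.
Supplier B at 1.1: take all 8 nurse-hours — 7 still needed.
Supplier E at 1.7: take 7 of its 13 — requirement met.
Cost = 7×0.8 + 8×1.1 + 7×1.7 = 26.3.

26.3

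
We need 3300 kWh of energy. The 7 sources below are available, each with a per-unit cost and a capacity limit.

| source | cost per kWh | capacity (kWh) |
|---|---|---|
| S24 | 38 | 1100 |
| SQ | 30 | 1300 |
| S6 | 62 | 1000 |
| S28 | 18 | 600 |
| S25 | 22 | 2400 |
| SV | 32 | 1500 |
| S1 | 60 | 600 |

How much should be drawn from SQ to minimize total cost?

Fill from the cheapest source first.
Take 600 from S28 at 18 ; need 2700 more.
S25 at 22: take all 2400 kWh ; 300 still needed.
SQ at 30: take 300 of its 1300 ; requirement met.
SV, S24, S1, S6: unused.

300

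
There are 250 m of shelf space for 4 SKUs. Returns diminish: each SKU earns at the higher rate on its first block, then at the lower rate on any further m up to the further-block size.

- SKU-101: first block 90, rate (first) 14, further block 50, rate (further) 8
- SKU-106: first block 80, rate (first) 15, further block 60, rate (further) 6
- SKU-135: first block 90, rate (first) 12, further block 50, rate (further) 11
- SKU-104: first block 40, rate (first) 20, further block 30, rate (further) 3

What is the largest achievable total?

Treat each block as its own option and order by rate: SKU-104/first 20 > SKU-106/first 15 > SKU-101/first 14 > SKU-135/first 12 > SKU-135/second 11 > SKU-101/second 8 > SKU-106/second 6 > SKU-104/second 3.
SKU-104/first (20): +40 → 210 left.
SKU-106 first at 15: fill all 80 → 130 left.
SKU-101/first (14): +90 → 40 left.
SKU-135 first at 12: only 40 left, fill 40.
Total = 20×40 + 15×80 + 14×90 + 12×40 = 3740.

3740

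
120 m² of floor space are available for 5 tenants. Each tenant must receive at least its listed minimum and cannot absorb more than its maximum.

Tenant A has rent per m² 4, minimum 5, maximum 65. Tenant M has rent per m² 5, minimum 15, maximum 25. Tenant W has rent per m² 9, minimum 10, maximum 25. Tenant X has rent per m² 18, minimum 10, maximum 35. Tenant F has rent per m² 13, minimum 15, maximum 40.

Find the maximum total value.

1470

Meeting every minimum uses 5+15+10+10+15 = 55 m², leaving 65.
Rank by rent per m²: Tenant X 18 > Tenant F 13 > Tenant W 9 > Tenant M 5 > Tenant A 4.
Give Tenant X 25 more to hit its cap of 35 → 40 left.
Tenant F: +25 to 40 (cap) → 15 left.
Tenant W takes 15 more to reach its cap of 25 → 0 left.
Total = 4×5 + 5×15 + 9×25 + 18×35 + 13×40 = 1470.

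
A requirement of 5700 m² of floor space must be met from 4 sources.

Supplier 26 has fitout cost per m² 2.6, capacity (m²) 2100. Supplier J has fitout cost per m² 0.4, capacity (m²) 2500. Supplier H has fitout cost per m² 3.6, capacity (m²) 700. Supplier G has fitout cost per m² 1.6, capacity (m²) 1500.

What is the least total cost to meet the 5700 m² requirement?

Fill from the cheapest source first.
Take 2500 from Supplier J at 0.4 — need 3200 more.
Supplier G (1.6): use full 1500 — 1700 m² to go.
Supplier 26 at 2.6: take 1700 of its 2100 — requirement met.
Supplier H: unused.
Cost = 2500×0.4 + 1500×1.6 + 1700×2.6 = 7820.

7820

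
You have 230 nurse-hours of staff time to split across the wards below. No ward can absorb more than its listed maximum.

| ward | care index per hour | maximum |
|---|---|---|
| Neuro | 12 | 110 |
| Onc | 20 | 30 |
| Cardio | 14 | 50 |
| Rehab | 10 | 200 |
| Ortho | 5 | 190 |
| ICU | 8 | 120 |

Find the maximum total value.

Order the wards by care index per hour: Onc 20 > Cardio 14 > Neuro 12 > Rehab 10 > ICU 8 > Ortho 5.
Onc: +30 to 30 (cap) ; 200 left.
Cardio takes 50 to reach its cap of 50 ; 150 left.
Neuro takes 110 to reach its cap of 110 ; 40 left.
Rehab has room for 200 but only 40 remain, so it gets 40.
Total = 12×110 + 20×30 + 14×50 + 10×40 = 3020.

3020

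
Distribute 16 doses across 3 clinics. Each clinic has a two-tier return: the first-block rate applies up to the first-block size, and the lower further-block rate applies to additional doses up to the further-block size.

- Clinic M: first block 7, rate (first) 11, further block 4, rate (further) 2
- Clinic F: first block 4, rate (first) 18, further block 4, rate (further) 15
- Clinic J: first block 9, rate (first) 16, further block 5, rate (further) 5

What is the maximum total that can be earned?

261

Rank every tier by rate: Clinic F/tier1 18 > Clinic J/tier1 16 > Clinic F/tier2 15 > Clinic M/tier1 11 > Clinic J/tier2 5 > Clinic M/tier2 2.
Fill Clinic F tier1 block (4 at 18) — 12 left.
Clinic J/tier1 (16): +9 — 3 left.
3 remain; put them into Clinic F tier2 at 15.
Total = 18×4 + 16×9 + 15×3 = 261.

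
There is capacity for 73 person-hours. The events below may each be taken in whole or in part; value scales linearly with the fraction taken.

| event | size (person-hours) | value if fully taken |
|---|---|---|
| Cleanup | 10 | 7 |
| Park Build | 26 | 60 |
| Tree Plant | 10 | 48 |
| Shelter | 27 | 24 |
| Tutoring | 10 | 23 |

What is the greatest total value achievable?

Best value per unit of size first: Tree Plant 48/10≈4.8, Park Build 60/26≈2.31, Tutoring 23/10≈2.3, Shelter 24/27≈0.889, Cleanup 7/10≈0.7.
All 10 person-hours of Tree Plant fit (value 48) — 63 remain.
All 26 person-hours of Park Build fit (value 60) — 37 remain.
Tutoring: take in full, 10 person-hours for value 23 — 27 left.
All 27 person-hours of Shelter fit (value 24) — 0 remain.
Total value = 155.

155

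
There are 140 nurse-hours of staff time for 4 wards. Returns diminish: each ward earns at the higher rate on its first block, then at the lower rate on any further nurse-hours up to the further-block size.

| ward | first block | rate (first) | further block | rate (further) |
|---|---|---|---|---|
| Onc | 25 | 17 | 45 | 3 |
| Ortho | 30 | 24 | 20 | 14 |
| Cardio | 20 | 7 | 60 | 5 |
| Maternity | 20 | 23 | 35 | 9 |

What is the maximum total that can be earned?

2270

Treat each block as its own option and order by rate: Ortho/T1 24 > Maternity/T1 23 > Onc/T1 17 > Ortho/T2 14 > Maternity/T2 9 > Cardio/T1 7 > Cardio/T2 5 > Onc/T2 3.
Ortho T1 at 24: fill all 30 — 110 left.
Maternity/T1 (23): +20 — 90 left.
Onc/T1 (17): +25 — 65 left.
Fill Ortho T2 block (20 at 14) — 45 left.
Maternity/T2 (9): +35 — 10 left.
Cardio T1 at 7: only 10 left, fill 10.
Total = 24×30 + 23×20 + 17×25 + 14×20 + 9×35 + 7×10 = 2270.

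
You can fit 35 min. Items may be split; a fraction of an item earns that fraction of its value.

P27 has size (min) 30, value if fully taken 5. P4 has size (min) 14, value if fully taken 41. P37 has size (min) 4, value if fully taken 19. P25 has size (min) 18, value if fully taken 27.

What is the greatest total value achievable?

Best value per unit of size first: P37 19/4≈4.75, P4 41/14≈2.93, P25 27/18≈1.5, P27 5/30≈0.167.
All 4 min of P37 fit (value 19) — 31 remain.
All 14 min of P4 fit (value 41) — 17 remain.
17 min left: a 17/18 share of P25 gives 27×17/18 = 25.5.
Total value = 85.5.

85.5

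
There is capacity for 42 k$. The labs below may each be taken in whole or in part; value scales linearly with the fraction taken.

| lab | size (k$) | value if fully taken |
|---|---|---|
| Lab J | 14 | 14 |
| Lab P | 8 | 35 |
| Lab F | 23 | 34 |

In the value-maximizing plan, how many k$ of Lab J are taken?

Best value per unit of size first: Lab P 35/8≈4.38, Lab F 34/23≈1.48, Lab J 14/14≈1.
Take all of Lab P (8 k$, value 35) — 34 k$ left.
Lab F: take in full, 23 k$ for value 34 — 11 left.
Fill the last 11 k$ with part of Lab J: 11/14 of it earns 11.

11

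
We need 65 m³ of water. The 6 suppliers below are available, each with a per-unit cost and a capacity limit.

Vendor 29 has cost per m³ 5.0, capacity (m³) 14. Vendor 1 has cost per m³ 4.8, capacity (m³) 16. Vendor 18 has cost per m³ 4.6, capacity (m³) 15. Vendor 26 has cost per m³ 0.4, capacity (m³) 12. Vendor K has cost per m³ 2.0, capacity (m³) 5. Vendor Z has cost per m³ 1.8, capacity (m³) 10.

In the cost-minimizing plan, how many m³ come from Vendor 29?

7

Fill from the cheapest supplier first.
Vendor 26 (0.4): use full 12 ; 53 m³ to go.
Vendor Z (1.8): use full 10 ; 43 m³ to go.
Vendor K (2.0): use full 5 ; 38 m³ to go.
Take 15 from Vendor 18 at 4.6 ; need 23 more.
Take 16 from Vendor 1 at 4.8 ; need 7 more.
Take 7 from Vendor 29 at 5.0 to finish.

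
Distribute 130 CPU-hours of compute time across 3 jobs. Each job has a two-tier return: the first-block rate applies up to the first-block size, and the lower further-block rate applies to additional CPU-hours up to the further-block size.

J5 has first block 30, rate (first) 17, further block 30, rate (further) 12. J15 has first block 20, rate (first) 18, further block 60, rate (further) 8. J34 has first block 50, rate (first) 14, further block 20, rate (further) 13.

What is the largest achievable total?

1950

Treat each block as its own option and order by rate: J15/first 18 > J5/first 17 > J34/first 14 > J34/second 13 > J5/second 12 > J15/second 8.
J15 first at 18: fill all 20 — 110 left.
J5 first at 17: fill all 30 — 80 left.
Fill J34 first block (50 at 14) — 30 left.
J34 second at 13: fill all 20 — 10 left.
10 remain; put them into J5 second at 12.
Total = 18×20 + 17×30 + 14×50 + 13×20 + 12×10 = 1950.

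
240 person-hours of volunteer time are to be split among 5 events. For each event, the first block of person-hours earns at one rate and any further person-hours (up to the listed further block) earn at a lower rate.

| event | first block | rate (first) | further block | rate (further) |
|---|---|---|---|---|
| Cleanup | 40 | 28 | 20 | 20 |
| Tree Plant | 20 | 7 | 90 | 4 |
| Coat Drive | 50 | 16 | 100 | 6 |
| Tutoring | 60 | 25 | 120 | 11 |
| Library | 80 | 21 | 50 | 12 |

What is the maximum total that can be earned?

Treat each block as its own option and order by rate: Cleanup/tier1 28 > Tutoring/tier1 25 > Library/tier1 21 > Cleanup/tier2 20 > Coat Drive/tier1 16 > Library/tier2 12 > Tutoring/tier2 11 > Tree Plant/tier1 7 > Coat Drive/tier2 6 > Tree Plant/tier2 4.
Cleanup tier1 at 28: fill all 40 → 200 left.
Fill Tutoring tier1 block (60 at 25) → 140 left.
Fill Library tier1 block (80 at 21) → 60 left.
Fill Cleanup tier2 block (20 at 20) → 40 left.
Coat Drive tier1 at 16: only 40 left, fill 40.
Total = 28×40 + 25×60 + 21×80 + 20×20 + 16×40 = 5340.

5340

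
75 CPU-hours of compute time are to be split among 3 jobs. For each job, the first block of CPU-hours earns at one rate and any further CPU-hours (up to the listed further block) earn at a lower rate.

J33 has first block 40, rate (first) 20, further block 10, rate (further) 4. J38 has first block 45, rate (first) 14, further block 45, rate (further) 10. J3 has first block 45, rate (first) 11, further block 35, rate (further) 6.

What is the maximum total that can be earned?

1290

Treat each block as its own option and order by rate: J33/tier1 20 > J38/tier1 14 > J3/tier1 11 > J38/tier2 10 > J3/tier2 6 > J33/tier2 4.
Fill J33 tier1 block (40 at 20) → 35 left.
35 remain; put them into J38 tier1 at 14.
Total = 20×40 + 14×35 = 1290.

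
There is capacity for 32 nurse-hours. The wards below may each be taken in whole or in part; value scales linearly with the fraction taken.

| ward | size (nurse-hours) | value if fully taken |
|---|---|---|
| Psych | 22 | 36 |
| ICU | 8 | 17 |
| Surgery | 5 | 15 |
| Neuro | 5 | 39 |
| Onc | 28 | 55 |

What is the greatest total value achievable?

Rank by value-to-size ratio: Neuro 39/5≈7.8, Surgery 15/5≈3, ICU 17/8≈2.12, Onc 55/28≈1.96, Psych 36/22≈1.64.
All 5 nurse-hours of Neuro fit (value 39) — 27 remain.
Take all of Surgery (5 nurse-hours, value 15) — 22 nurse-hours left.
ICU: take in full, 8 nurse-hours for value 17 — 14 left.
14 nurse-hours left: a 14/28 share of Onc gives 55×14/28 = 27.5.
Total value = 98.5.

98.5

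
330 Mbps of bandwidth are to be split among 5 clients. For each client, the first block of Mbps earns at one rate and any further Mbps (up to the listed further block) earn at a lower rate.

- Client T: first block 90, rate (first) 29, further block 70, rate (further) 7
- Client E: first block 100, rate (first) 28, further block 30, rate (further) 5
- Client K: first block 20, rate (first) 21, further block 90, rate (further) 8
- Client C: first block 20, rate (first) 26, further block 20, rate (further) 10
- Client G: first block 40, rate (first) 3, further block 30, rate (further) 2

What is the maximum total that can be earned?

Treat each block as its own option and order by rate: Client T/T1 29 > Client E/T1 28 > Client C/T1 26 > Client K/T1 21 > Client C/T2 10 > Client K/T2 8 > Client T/T2 7 > Client E/T2 5 > Client G/T1 3 > Client G/T2 2.
Fill Client T T1 block (90 at 29) — 240 left.
Client E/T1 (28): +100 — 140 left.
Fill Client C T1 block (20 at 26) — 120 left.
Fill Client K T1 block (20 at 21) — 100 left.
Client C/T2 (10): +20 — 80 left.
Client K T2 at 8: only 80 left, fill 80.
Total = 29×90 + 28×100 + 26×20 + 21×20 + 10×20 + 8×80 = 7190.

7190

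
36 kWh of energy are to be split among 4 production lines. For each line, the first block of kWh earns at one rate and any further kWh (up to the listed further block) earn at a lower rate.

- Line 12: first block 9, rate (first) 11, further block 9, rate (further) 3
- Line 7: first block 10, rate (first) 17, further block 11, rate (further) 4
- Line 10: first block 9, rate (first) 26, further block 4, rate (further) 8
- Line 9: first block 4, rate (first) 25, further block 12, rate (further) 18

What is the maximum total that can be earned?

731

Treat each block as its own option and order by rate: Line 10/first 26 > Line 9/first 25 > Line 9/second 18 > Line 7/first 17 > Line 12/first 11 > Line 10/second 8 > Line 7/second 4 > Line 12/second 3.
Line 10 first at 26: fill all 9 → 27 left.
Fill Line 9 first block (4 at 25) → 23 left.
Line 9 second at 18: fill all 12 → 11 left.
Line 7 first at 17: fill all 10 → 1 left.
1 remain; put them into Line 12 first at 11.
Total = 26×9 + 25×4 + 18×12 + 17×10 + 11×1 = 731.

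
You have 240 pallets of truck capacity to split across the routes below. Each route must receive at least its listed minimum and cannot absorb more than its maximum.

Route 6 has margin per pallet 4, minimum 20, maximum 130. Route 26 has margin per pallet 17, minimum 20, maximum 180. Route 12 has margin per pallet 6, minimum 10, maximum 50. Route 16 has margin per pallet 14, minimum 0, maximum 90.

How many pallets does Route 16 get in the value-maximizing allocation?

30

Meeting every minimum uses 20+20+10+0 = 50 pallets, leaving 190.
Highest margin per pallet first: Route 26 17 > Route 16 14 > Route 12 6 > Route 6 4.
Route 26: +160 to 180 (cap) ; 30 left.
Only 30 left; Route 16 takes them to reach 30.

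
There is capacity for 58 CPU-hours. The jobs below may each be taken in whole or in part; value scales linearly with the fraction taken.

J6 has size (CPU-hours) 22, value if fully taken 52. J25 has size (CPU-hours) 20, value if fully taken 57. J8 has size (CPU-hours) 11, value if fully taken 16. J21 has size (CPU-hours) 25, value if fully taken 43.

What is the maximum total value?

Sort by value density: J25 57/20≈2.85, J6 52/22≈2.36, J21 43/25≈1.72, J8 16/11≈1.45.
All 20 CPU-hours of J25 fit (value 57) → 38 remain.
Take all of J6 (22 CPU-hours, value 52) → 16 CPU-hours left.
16 CPU-hours left: a 16/25 share of J21 gives 43×16/25 = 27.52.
Total value = 136.52.

136.52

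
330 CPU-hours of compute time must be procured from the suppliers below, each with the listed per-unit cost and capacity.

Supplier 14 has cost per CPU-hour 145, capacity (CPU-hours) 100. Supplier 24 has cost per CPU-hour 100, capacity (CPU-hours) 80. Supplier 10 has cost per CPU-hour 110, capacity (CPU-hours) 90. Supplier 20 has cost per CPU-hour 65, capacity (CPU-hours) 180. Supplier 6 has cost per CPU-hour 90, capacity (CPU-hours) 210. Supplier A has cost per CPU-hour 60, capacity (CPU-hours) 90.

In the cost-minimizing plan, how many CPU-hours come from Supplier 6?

60

Fill from the cheapest supplier first.
Supplier A (60): use full 90 — 240 CPU-hours to go.
Supplier 20 (65): use full 180 — 60 CPU-hours to go.
Take 60 from Supplier 6 at 90 to finish.
Supplier 24, Supplier 10, Supplier 14: unused.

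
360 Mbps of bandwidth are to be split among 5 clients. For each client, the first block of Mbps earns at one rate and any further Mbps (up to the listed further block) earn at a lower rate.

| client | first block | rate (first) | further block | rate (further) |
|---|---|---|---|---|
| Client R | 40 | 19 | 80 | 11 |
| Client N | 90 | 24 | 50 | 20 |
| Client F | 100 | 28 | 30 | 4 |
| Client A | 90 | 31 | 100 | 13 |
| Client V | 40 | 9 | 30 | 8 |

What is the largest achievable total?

9320

Order all 10 blocks by rate: Client A/T1 31 > Client F/T1 28 > Client N/T1 24 > Client N/T2 20 > Client R/T1 19 > Client A/T2 13 > Client R/T2 11 > Client V/T1 9 > Client V/T2 8 > Client F/T2 4.
Client A T1 at 31: fill all 90 → 270 left.
Client F/T1 (28): +100 → 170 left.
Client N T1 at 24: fill all 90 → 80 left.
Client N/T2 (20): +50 → 30 left.
30 remain; put them into Client R T1 at 19.
Total = 31×90 + 28×100 + 24×90 + 20×50 + 19×30 = 9320.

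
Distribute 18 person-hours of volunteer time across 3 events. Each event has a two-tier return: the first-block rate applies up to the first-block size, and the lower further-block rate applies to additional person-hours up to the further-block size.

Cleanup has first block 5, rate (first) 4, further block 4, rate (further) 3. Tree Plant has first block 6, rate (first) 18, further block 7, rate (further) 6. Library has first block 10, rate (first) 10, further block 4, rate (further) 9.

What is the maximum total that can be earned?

226

Rank every tier by rate: Tree Plant/first 18 > Library/first 10 > Library/second 9 > Tree Plant/second 6 > Cleanup/first 4 > Cleanup/second 3.
Tree Plant/first (18): +6 ; 12 left.
Library/first (10): +10 ; 2 left.
2 remain; put them into Library second at 9.
Total = 18×6 + 10×10 + 9×2 = 226.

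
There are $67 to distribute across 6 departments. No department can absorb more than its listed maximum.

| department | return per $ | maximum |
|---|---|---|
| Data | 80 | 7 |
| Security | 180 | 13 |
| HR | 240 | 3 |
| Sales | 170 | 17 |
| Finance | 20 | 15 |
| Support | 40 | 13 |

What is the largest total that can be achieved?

7310

Rank by return per $: HR 240 > Security 180 > Sales 170 > Data 80 > Support 40 > Finance 20.
HR takes 3 to reach its cap of 3 → 64 left.
Security takes 13 to reach its cap of 13 → 51 left.
Give Sales 17 to hit its cap of 17 → 34 left.
Give Data 7 to hit its cap of 7 → 27 left.
Support: +13 to 13 (cap) → 14 left.
Finance: +14 (room for 15) → 14. Pool exhausted.
Total = 80×7 + 180×13 + 240×3 + 170×17 + 20×14 + 40×13 = 7310.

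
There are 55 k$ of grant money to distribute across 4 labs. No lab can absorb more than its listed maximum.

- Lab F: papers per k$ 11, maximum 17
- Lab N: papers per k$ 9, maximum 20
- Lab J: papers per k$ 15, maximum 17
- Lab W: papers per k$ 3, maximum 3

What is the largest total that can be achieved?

625

Order the labs by papers per k$: Lab J 15 > Lab F 11 > Lab N 9 > Lab W 3.
Lab J takes 17 to reach its cap of 17 — 38 left.
Give Lab F 17 to hit its cap of 17 — 21 left.
Lab N takes 20 to reach its cap of 20 — 1 left.
Lab W: +1 (room for 3) → 1. Pool exhausted.
Total = 11×17 + 9×20 + 15×17 + 3×1 = 625.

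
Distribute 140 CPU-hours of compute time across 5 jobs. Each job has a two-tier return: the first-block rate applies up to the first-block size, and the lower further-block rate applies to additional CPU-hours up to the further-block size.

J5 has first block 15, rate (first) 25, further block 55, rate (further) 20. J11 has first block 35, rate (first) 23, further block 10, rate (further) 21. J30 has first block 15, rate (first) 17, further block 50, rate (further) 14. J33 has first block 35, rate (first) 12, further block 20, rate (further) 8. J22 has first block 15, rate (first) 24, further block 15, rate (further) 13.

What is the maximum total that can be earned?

Treat each block as its own option and order by rate: J5/first 25 > J22/first 24 > J11/first 23 > J11/second 21 > J5/second 20 > J30/first 17 > J30/second 14 > J22/second 13 > J33/first 12 > J33/second 8.
Fill J5 first block (15 at 25) ; 125 left.
J22 first at 24: fill all 15 ; 110 left.
J11/first (23): +35 ; 75 left.
J11/second (21): +10 ; 65 left.
J5 second at 20: fill all 55 ; 10 left.
J30/first: +10 of 15 at 17; pool empty.
Total = 25×15 + 24×15 + 23×35 + 21×10 + 20×55 + 17×10 = 3020.

3020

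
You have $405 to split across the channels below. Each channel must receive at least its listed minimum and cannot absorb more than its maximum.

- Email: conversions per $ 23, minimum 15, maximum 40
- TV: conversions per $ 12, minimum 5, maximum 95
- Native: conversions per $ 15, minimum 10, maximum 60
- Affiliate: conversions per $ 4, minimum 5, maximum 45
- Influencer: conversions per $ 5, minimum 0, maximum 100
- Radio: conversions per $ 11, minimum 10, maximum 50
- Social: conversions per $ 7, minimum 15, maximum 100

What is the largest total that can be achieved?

4505

Meeting every minimum uses 15+5+10+5+0+10+15 = 60 $, leaving 345.
Rank by conversions per $: Email 23 > Native 15 > TV 12 > Radio 11 > Social 7 > Influencer 5 > Affiliate 4.
Give Email 25 more to hit its cap of 40 → 320 left.
Native: +50 to 60 (cap) → 270 left.
TV: +90 to 95 (cap) → 180 left.
Radio takes 40 more to reach its cap of 50 → 140 left.
Social takes 85 more to reach its cap of 100 → 55 left.
Influencer has room for 100 more but only 55 remain, so it gets 55.
Total = 23×40 + 12×95 + 15×60 + 4×5 + 5×55 + 11×50 + 7×100 = 4505.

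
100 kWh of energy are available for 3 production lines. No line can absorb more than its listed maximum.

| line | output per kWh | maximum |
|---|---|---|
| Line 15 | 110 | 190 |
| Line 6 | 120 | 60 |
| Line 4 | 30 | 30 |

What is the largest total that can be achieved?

11600

Rank by output per kWh: Line 6 120 > Line 15 110 > Line 4 30.
Line 6 takes 60 to reach its cap of 60 → 40 left.
Only 40 left; Line 15 takes them to reach 40.
Total = 110×40 + 120×60 = 11600.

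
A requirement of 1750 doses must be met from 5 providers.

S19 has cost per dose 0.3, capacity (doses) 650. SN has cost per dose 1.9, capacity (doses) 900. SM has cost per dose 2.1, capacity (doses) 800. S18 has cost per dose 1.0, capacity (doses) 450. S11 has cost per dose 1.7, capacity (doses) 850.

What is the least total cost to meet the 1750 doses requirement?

Use providers in increasing cost order.
S19 (0.3): use full 650 — 1100 doses to go.
Take 450 from S18 at 1.0 — need 650 more.
S11 (1.7): take the remaining 650 — done.
SN, SM: unused.
Cost = 650×0.3 + 450×1.0 + 650×1.7 = 1750.

1750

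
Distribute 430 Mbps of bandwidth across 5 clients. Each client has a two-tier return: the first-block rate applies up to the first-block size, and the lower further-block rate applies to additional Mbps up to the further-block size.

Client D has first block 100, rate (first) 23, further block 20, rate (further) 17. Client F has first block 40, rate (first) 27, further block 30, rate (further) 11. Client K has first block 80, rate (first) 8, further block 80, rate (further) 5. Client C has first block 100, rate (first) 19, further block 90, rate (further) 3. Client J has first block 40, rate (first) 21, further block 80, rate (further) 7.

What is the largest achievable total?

7570

Treat each block as its own option and order by rate: Client F/tier1 27 > Client D/tier1 23 > Client J/tier1 21 > Client C/tier1 19 > Client D/tier2 17 > Client F/tier2 11 > Client K/tier1 8 > Client J/tier2 7 > Client K/tier2 5 > Client C/tier2 3.
Fill Client F tier1 block (40 at 27) ; 390 left.
Fill Client D tier1 block (100 at 23) ; 290 left.
Fill Client J tier1 block (40 at 21) ; 250 left.
Fill Client C tier1 block (100 at 19) ; 150 left.
Client D tier2 at 17: fill all 20 ; 130 left.
Fill Client F tier2 block (30 at 11) ; 100 left.
Client K tier1 at 8: fill all 80 ; 20 left.
20 remain; put them into Client J tier2 at 7.
Total = 27×40 + 23×100 + 21×40 + 19×100 + 17×20 + 11×30 + 8×80 + 7×20 = 7570.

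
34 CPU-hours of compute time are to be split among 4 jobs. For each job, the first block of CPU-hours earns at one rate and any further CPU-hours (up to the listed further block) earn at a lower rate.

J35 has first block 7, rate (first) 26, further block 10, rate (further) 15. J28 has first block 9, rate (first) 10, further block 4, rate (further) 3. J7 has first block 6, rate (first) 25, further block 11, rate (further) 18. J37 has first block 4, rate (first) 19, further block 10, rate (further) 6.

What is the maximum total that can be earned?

696

Treat each block as its own option and order by rate: J35/first 26 > J7/first 25 > J37/first 19 > J7/second 18 > J35/second 15 > J28/first 10 > J37/second 6 > J28/second 3.
J35/first (26): +7 → 27 left.
J7 first at 25: fill all 6 → 21 left.
J37 first at 19: fill all 4 → 17 left.
J7/second (18): +11 → 6 left.
6 remain; put them into J35 second at 15.
Total = 26×7 + 25×6 + 19×4 + 18×11 + 15×6 = 696.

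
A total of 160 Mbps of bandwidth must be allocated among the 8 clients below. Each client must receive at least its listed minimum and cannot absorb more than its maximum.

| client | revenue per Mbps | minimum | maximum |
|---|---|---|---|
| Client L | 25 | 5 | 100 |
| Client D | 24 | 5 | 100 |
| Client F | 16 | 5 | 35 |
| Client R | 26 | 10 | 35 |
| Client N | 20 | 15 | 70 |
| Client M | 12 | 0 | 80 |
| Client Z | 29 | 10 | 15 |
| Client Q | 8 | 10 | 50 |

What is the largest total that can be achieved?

Meeting every minimum uses 5+5+5+10+15+0+10+10 = 60 Mbps, leaving 100.
Rank by revenue per Mbps: Client Z 29 > Client R 26 > Client L 25 > Client D 24 > Client N 20 > Client F 16 > Client M 12 > Client Q 8.
Client Z: +5 to 15 (cap) → 95 left.
Client R takes 25 more to reach its cap of 35 → 70 left.
Client L has room for 95 more but only 70 remain, so it gets 75.
Total = 25×75 + 24×5 + 16×5 + 26×35 + 20×15 + 29×15 + 8×10 = 3800.

3800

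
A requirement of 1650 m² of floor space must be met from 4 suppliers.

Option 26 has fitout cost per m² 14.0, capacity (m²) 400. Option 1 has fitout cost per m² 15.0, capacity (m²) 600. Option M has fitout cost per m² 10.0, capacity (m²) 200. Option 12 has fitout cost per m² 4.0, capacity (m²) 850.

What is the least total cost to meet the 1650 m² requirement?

14000

Use suppliers in increasing cost order.
Option 12 (4.0): use full 850 → 800 m² to go.
Take 200 from Option M at 10.0 → need 600 more.
Option 26 at 14.0: take all 400 m² → 200 still needed.
Take 200 from Option 1 at 15.0 to finish.
Cost = 850×4.0 + 200×10.0 + 400×14.0 + 200×15.0 = 14000.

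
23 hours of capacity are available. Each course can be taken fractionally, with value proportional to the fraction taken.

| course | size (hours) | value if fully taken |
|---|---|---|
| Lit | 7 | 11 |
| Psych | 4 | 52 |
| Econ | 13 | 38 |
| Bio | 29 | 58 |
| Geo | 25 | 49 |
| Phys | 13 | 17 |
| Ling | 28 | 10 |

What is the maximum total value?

Sort by value density: Psych 52/4≈13, Econ 38/13≈2.92, Bio 58/29≈2, Geo 49/25≈1.96, Lit 11/7≈1.57, Phys 17/13≈1.31, Ling 10/28≈0.357.
Psych: take in full, 4 hours for value 52 — 19 left.
All 13 hours of Econ fit (value 38) — 6 remain.
6 hours left: a 6/29 share of Bio gives 58×6/29 = 12.
Total value = 102.

102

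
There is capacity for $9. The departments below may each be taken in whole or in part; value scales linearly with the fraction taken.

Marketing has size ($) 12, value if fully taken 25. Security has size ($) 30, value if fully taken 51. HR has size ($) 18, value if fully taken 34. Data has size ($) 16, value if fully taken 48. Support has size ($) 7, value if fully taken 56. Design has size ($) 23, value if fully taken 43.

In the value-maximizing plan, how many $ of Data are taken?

2

Sort by value density: Support 56/7≈8, Data 48/16≈3, Marketing 25/12≈2.08, HR 34/18≈1.89, Design 43/23≈1.87, Security 51/30≈1.7.
Take all of Support (7 $, value 56) ; 2 $ left.
2 $ left: a 2/16 share of Data gives 48×2/16 = 6.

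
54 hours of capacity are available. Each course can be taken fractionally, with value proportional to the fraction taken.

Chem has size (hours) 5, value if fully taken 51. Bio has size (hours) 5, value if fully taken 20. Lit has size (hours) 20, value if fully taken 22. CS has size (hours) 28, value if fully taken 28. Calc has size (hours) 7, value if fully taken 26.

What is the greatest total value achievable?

136

Rank by value-to-size ratio: Chem 51/5≈10.2, Bio 20/5≈4, Calc 26/7≈3.71, Lit 22/20≈1.1, CS 28/28≈1.
Take all of Chem (5 hours, value 51) ; 49 hours left.
Bio: take in full, 5 hours for value 20 ; 44 left.
All 7 hours of Calc fit (value 26) ; 37 remain.
Take all of Lit (20 hours, value 22) ; 17 hours left.
Only 17 hours remain; take 17/28 of CS for value 28×17/28 = 17.
Total value = 136.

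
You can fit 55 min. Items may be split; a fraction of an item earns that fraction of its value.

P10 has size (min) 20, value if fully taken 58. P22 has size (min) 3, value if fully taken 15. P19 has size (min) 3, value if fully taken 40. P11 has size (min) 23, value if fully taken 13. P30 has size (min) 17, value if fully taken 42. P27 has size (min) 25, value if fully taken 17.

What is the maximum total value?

Rank by value-to-size ratio: P19 40/3≈13.3, P22 15/3≈5, P10 58/20≈2.9, P30 42/17≈2.47, P27 17/25≈0.68, P11 13/23≈0.565.
Take all of P19 (3 min, value 40) ; 52 min left.
P22: take in full, 3 min for value 15 ; 49 left.
P10: take in full, 20 min for value 58 ; 29 left.
P30: take in full, 17 min for value 42 ; 12 left.
Fill the last 12 min with part of P27: 12/25 of it earns 8.16.
Total value = 163.16.

163.16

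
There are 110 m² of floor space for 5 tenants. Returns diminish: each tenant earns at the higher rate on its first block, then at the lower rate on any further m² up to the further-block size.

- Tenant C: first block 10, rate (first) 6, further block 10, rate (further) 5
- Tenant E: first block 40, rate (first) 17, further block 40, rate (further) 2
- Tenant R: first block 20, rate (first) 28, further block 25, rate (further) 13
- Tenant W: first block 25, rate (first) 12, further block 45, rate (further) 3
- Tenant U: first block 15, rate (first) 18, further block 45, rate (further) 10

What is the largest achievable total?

Treat each block as its own option and order by rate: Tenant R/tier1 28 > Tenant U/tier1 18 > Tenant E/tier1 17 > Tenant R/tier2 13 > Tenant W/tier1 12 > Tenant U/tier2 10 > Tenant C/tier1 6 > Tenant C/tier2 5 > Tenant W/tier2 3 > Tenant E/tier2 2.
Tenant R tier1 at 28: fill all 20 ; 90 left.
Tenant U tier1 at 18: fill all 15 ; 75 left.
Tenant E tier1 at 17: fill all 40 ; 35 left.
Fill Tenant R tier2 block (25 at 13) ; 10 left.
10 remain; put them into Tenant W tier1 at 12.
Total = 28×20 + 18×15 + 17×40 + 13×25 + 12×10 = 1955.

1955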